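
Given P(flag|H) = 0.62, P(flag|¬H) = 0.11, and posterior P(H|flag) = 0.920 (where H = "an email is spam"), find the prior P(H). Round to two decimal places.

In odds form, posterior odds = prior odds × likelihood ratio, so prior odds = posterior odds ÷ LR.
Posterior odds = 0.920/(1−0.920) = 11.5000. LR = 0.62/0.11 = 5.6364.
Prior odds = 11.5000/5.6364 = 2.0403, so P(H) = 2.0403/(1+2.0403) ≈ 0.67.

P(H) = 0.67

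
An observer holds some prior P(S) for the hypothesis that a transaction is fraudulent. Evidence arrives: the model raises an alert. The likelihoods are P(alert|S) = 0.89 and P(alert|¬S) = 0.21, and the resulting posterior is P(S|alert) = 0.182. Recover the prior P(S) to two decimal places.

P(S) = 0.05

In odds form, posterior odds = prior odds × likelihood ratio, so prior odds = posterior odds ÷ LR.
Posterior odds = 0.182/(1−0.182) = 0.2225. LR = 0.89/0.21 = 4.2381.
Prior odds = 0.2225/4.2381 = 0.0525, so P(S) = 0.0525/(1+0.0525) ≈ 0.05.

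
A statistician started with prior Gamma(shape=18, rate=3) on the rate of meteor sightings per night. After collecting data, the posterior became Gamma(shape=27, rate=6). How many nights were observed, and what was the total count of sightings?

n = 3 nights with total 9 sightings

A Gamma(α, β) prior (rate parametrization) on a Poisson rate with n observations summing to S gives posterior Gamma(α+S, β+n).
Matching: Σxᵢ = 27 − 18 = 9 and n = 6 − 3 = 3.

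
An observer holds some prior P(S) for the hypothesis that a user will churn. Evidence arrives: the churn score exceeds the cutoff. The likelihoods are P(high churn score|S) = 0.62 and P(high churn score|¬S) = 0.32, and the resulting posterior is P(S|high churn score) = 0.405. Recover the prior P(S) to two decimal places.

P(S) = 0.26

In odds form, posterior odds = prior odds × likelihood ratio, so prior odds = posterior odds ÷ LR.
Posterior odds = 0.405/(1−0.405) = 0.6807. LR = 0.62/0.32 = 1.9375.
Prior odds = 0.6807/1.9375 = 0.3513, so P(S) = 0.3513/(1+0.3513) ≈ 0.26.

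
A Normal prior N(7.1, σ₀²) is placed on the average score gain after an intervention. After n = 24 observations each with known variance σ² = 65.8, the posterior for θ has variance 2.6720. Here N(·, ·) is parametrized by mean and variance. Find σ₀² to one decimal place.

σ₀² = 105.2

Posterior precision equals prior precision plus data precision: 1/σ_n² = 1/σ₀² + n/σ².
So 1/σ₀² = 1/2.6720 − 24/65.8 = 0.374251 − 0.364742 = 0.009509.
Hence σ₀² = 1/0.009509 ≈ 105.2.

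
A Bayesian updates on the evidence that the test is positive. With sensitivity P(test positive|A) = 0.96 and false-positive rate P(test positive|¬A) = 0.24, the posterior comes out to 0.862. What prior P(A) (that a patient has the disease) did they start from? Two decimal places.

In odds form, posterior odds = prior odds × likelihood ratio, so prior odds = posterior odds ÷ LR.
Posterior odds = 0.862/(1−0.862) = 6.2464. LR = 0.96/0.24 = 4.0000.
Prior odds = 6.2464/4.0000 = 1.5616, so P(A) = 1.5616/(1+1.5616) ≈ 0.61.

P(A) = 0.61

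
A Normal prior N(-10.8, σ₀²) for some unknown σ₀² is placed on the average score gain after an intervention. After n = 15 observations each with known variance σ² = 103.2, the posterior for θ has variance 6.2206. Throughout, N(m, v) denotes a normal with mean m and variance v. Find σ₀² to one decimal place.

σ₀² = 64.9

Posterior precision equals prior precision plus data precision: 1/σ_n² = 1/σ₀² + n/σ².
So 1/σ₀² = 1/6.2206 − 15/103.2 = 0.160756 − 0.145349 = 0.015407.
Hence σ₀² = 1/0.015407 ≈ 64.9.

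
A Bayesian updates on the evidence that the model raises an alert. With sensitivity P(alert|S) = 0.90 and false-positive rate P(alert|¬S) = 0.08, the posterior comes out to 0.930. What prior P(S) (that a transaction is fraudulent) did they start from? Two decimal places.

In odds form, posterior odds = prior odds × likelihood ratio, so prior odds = posterior odds ÷ LR.
Posterior odds = 0.930/(1−0.930) = 13.2857. LR = 0.90/0.08 = 11.2500.
Prior odds = 13.2857/11.2500 = 1.1810, so P(S) = 1.1810/(1+1.1810) ≈ 0.54.

P(S) = 0.54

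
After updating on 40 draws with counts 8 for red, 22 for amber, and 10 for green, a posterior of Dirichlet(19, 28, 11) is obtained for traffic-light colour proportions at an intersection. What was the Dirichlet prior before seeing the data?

Dirichlet(11, 6, 1)

For a Dirichlet(α) prior with multinomial counts c, the posterior is Dirichlet(α + c) componentwise.
Subtract each count from the matching posterior parameter: 19−8=11, 28−22=6, 11−10=1.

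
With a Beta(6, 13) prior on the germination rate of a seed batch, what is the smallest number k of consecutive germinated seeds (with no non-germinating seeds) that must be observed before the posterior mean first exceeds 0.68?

After k germinated seeds and 0 non-germinating seeds the posterior is Beta(6+k, 13), with mean (6+k)/(6+13+k).
Set (6+k)/(19+k) > 0.68 and solve: k > (0.68·19 − 6)/(1 − 0.68) = 21.625.
The smallest integer exceeding 21.625 is 22, and checking k=22: (28)/(41) = 0.6829 > 0.68.

k = 22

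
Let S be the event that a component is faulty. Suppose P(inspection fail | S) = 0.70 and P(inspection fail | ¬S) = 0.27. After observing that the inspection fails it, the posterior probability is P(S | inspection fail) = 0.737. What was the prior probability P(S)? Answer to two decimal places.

P(S) = 0.52

Bayes' rule in odds form gives O(S|E) = O(S)·[P(E|S)/P(E|¬S)], hence O(S) = O(S|E)/LR.
Posterior odds = 0.737/(1−0.737) = 2.8023. LR = 0.70/0.27 = 2.5926.
Prior odds = 2.8023/2.5926 = 1.0809, so P(S) = 1.0809/(1+1.0809) ≈ 0.52.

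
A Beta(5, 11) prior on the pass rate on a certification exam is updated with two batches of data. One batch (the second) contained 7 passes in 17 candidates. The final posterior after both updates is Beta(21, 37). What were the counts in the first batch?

9 passes and 16 failures

Sequential conjugate updates are equivalent to a single update on the pooled data, so total successes = posterior α − prior α and total failures = posterior β − prior β.
Total across both batches: 21−5=16 passes, 37−11=26 failures.
Subtract the second batch: 16−7=9 passes and 26−10=16 failures.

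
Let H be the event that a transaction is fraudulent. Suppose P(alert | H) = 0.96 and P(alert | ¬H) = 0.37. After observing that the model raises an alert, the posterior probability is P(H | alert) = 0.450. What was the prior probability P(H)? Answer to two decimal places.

P(H) = 0.24

Bayes' rule in odds form gives O(H|E) = O(H)·[P(E|H)/P(E|¬H)], hence O(H) = O(H|E)/LR.
Posterior odds = 0.450/(1−0.450) = 0.8182. LR = 0.96/0.37 = 2.5946.
Prior odds = 0.8182/2.5946 = 0.3153, so P(H) = 0.3153/(1+0.3153) ≈ 0.24.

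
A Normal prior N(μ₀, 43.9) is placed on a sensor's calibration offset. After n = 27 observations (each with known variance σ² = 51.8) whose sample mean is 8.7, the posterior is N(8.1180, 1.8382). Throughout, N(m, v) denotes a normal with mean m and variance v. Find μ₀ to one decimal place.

With known observation variance, the Normal–Normal posterior has precision τ_n = τ₀ + n/σ² and mean μ_n = (τ₀μ₀ + (n/σ²)x̄)/τ_n.
Here τ₀ = 1/43.9 = 0.022779 and τ_data = 27/51.8 = 0.521236, so τ_n = 0.544015.
Rearranging for μ₀: μ₀ = (μ_n·τ_n − τ_data·x̄)/τ₀ = (8.1180·0.544015 − 0.521236·8.7) / 0.022779 = -0.118439/0.022779 ≈ -5.2.

μ₀ = -5.2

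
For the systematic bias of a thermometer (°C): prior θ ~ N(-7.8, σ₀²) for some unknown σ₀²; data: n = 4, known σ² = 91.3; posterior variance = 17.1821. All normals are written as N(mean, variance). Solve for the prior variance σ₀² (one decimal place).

Posterior precision equals prior precision plus data precision: 1/σ_n² = 1/σ₀² + n/σ².
So 1/σ₀² = 1/17.1821 − 4/91.3 = 0.058200 − 0.043812 = 0.014388.
Hence σ₀² = 1/0.014388 ≈ 69.5.

σ₀² = 69.5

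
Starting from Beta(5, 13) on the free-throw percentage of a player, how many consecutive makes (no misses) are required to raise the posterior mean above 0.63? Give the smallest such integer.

After k makes and 0 misses the posterior is Beta(5+k, 13), with mean (5+k)/(5+13+k).
Set (5+k)/(18+k) > 0.63 and solve: k > (0.63·18 − 5)/(1 − 0.63) = 17.135.
The smallest integer exceeding 17.135 is 18, and checking k=18: (23)/(36) = 0.6389 > 0.63.

k = 18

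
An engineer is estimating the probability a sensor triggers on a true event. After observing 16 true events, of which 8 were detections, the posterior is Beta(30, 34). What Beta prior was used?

Beta(22, 26)

A Beta(α, β) prior with s successes and f failures in binomial data gives a Beta(α+s, β+f) posterior.
So α = 30 − 8 = 22 and β = 34 − 8 = 26.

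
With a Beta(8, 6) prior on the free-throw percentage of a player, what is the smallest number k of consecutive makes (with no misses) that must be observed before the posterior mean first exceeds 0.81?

After k makes and 0 misses the posterior is Beta(8+k, 6), with mean (8+k)/(8+6+k).
Set (8+k)/(14+k) > 0.81 and solve: k > (0.81·14 − 8)/(1 − 0.81) = 17.579.
The smallest integer exceeding 17.579 is 18.

k = 18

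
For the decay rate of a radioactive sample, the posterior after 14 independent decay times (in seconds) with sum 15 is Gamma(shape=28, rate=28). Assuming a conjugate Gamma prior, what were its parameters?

Gamma(shape=14, rate=13)

Gamma–exponential conjugacy: posterior shape = α + n, posterior rate = β + Σtᵢ.
So α = 28 − 14 = 14 and β = 28 − 15 = 13.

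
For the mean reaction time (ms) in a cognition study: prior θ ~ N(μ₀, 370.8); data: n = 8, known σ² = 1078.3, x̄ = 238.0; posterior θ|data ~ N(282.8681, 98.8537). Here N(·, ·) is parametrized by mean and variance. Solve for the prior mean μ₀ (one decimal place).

The posterior mean is a precision-weighted average: μ_n = (τ₀μ₀ + τ_data·x̄)/(τ₀+τ_data), with τ₀=1/σ₀² and τ_data=n/σ².
Here τ₀ = 1/370.8 = 0.002697 and τ_data = 8/1078.3 = 0.007419, so τ_n = 0.010116.
Rearranging for μ₀: μ₀ = (μ_n·τ_n − τ_data·x̄)/τ₀ = (282.8681·0.010116 − 0.007419·238.0) / 0.002697 = 1.095772/0.002697 ≈ 406.3.

μ₀ = 406.3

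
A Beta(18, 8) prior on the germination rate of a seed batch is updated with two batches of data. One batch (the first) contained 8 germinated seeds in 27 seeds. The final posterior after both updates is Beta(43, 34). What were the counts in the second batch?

17 germinated seeds and 7 non-germinating seeds

Sequential conjugate updates are equivalent to a single update on the pooled data, so total successes = posterior α − prior α and total failures = posterior β − prior β.
Total across both batches: 43−18=25 germinated seeds, 34−8=26 non-germinating seeds.
Subtract the first batch: 25−8=17 germinated seeds and 26−19=7 non-germinating seeds.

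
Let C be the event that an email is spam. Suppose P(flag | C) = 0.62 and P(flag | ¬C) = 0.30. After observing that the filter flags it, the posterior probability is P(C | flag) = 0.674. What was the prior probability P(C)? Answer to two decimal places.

P(C) = 0.50

In odds form, posterior odds = prior odds × likelihood ratio, so prior odds = posterior odds ÷ LR.
Posterior odds = 0.674/(1−0.674) = 2.0675. LR = 0.62/0.30 = 2.0667.
Prior odds = 2.0675/2.0667 = 1.0004, so P(C) = 1.0004/(1+1.0004) ≈ 0.50.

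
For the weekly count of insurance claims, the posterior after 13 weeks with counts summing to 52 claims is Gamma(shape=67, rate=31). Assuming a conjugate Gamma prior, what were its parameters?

Gamma(shape=15, rate=18)

Gamma–Poisson conjugacy: posterior shape = α + Σxᵢ, posterior rate = β + n.
So α = 67 − 52 = 15 and β = 31 − 13 = 18.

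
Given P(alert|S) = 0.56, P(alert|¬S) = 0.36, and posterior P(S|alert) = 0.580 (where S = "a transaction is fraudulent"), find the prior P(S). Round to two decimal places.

In odds form, posterior odds = prior odds × likelihood ratio, so prior odds = posterior odds ÷ LR.
Posterior odds = 0.580/(1−0.580) = 1.3810. LR = 0.56/0.36 = 1.5556.
Prior odds = 1.3810/1.5556 = 0.8878, so P(S) = 0.8878/(1+0.8878) ≈ 0.47.

P(S) = 0.47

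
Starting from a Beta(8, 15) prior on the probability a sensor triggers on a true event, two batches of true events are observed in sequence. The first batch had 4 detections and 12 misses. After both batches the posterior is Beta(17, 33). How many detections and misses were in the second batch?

5 detections and 6 misses

Sequential conjugate updates are equivalent to a single update on the pooled data, so total successes = posterior α − prior α and total failures = posterior β − prior β.
Total across both batches: 17−8=9 detections, 33−15=18 misses.
Subtract the first batch: 9−4=5 detections and 18−12=6 misses.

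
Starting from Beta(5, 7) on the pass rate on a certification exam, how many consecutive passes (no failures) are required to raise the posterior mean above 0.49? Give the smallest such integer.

k = 2

After k passes and 0 failures the posterior is Beta(5+k, 7), with mean (5+k)/(5+7+k).
Set (5+k)/(12+k) > 0.49 and solve: k > (0.49·12 − 5)/(1 − 0.49) = 1.725.
The smallest integer exceeding 1.725 is 2.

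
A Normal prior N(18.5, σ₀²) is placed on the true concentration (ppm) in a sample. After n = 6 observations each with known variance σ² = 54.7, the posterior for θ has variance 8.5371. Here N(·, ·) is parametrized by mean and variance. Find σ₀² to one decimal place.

Posterior precision equals prior precision plus data precision: 1/σ_n² = 1/σ₀² + n/σ².
So 1/σ₀² = 1/8.5371 − 6/54.7 = 0.117136 − 0.109689 = 0.007447.
Hence σ₀² = 1/0.007447 ≈ 134.3.

σ₀² = 134.3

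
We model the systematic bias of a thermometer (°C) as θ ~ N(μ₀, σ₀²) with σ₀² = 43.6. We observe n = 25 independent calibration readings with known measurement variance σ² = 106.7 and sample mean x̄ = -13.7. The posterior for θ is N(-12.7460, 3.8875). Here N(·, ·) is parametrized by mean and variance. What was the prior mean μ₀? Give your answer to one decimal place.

μ₀ = -3.0

With known observation variance, the Normal–Normal posterior has precision τ_n = τ₀ + n/σ² and mean μ_n = (τ₀μ₀ + (n/σ²)x̄)/τ_n.
Here τ₀ = 1/43.6 = 0.022936 and τ_data = 25/106.7 = 0.234302, so τ_n = 0.257238.
Rearranging for μ₀: μ₀ = (μ_n·τ_n − τ_data·x̄)/τ₀ = (-12.7460·0.257238 − 0.234302·-13.7) / 0.022936 = -0.068818/0.022936 ≈ -3.0.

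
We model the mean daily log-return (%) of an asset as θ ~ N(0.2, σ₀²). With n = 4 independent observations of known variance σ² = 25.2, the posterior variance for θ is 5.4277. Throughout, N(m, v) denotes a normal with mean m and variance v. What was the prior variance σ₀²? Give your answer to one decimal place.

Posterior precision equals prior precision plus data precision: 1/σ_n² = 1/σ₀² + n/σ².
So 1/σ₀² = 1/5.4277 − 4/25.2 = 0.184240 − 0.158730 = 0.025510.
Hence σ₀² = 1/0.025510 ≈ 39.2.

σ₀² = 39.2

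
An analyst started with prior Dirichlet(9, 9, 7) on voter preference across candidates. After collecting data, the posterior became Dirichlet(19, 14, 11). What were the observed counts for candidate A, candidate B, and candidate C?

For a Dirichlet(α) prior with multinomial counts c, the posterior is Dirichlet(α + c) componentwise.
Counts are posterior − prior componentwise: 19−9=10, 14−9=5, 11−7=4.

counts (10, 5, 4)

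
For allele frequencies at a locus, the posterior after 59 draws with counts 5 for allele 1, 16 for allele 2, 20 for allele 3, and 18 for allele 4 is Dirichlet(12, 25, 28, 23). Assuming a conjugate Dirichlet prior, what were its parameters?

Dirichlet(7, 9, 8, 5)

For a Dirichlet(α) prior with multinomial counts c, the posterior is Dirichlet(α + c) componentwise.
Subtract each count from the matching posterior parameter: 12−5=7, 25−16=9, 28−20=8, 23−18=5.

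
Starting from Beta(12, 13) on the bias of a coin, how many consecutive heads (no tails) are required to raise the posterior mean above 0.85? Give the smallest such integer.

k = 62

After k heads and 0 tails the posterior is Beta(12+k, 13), with mean (12+k)/(12+13+k).
Set (12+k)/(25+k) > 0.85 and solve: k > (0.85·25 − 12)/(1 − 0.85) = 61.667.
The smallest integer exceeding 61.667 is 62, and checking k=62: (74)/(87) = 0.8506 > 0.85.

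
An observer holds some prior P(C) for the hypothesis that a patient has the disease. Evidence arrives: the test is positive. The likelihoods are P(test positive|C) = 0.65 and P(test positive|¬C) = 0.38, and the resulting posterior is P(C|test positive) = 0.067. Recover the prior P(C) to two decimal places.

Bayes' rule in odds form gives O(C|E) = O(C)·[P(E|C)/P(E|¬C)], hence O(C) = O(C|E)/LR.
Posterior odds = 0.067/(1−0.067) = 0.0718. LR = 0.65/0.38 = 1.7105.
Prior odds = 0.0718/1.7105 = 0.0420, so P(C) = 0.0420/(1+0.0420) ≈ 0.04.

P(C) = 0.04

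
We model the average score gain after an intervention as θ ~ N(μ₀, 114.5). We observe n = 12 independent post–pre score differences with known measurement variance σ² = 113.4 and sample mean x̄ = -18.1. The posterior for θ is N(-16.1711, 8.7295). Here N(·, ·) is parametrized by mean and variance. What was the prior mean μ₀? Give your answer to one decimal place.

With known observation variance, the Normal–Normal posterior has precision τ_n = τ₀ + n/σ² and mean μ_n = (τ₀μ₀ + (n/σ²)x̄)/τ_n.
Here τ₀ = 1/114.5 = 0.008734 and τ_data = 12/113.4 = 0.105820, so τ_n = 0.114554.
Rearranging for μ₀: μ₀ = (μ_n·τ_n − τ_data·x̄)/τ₀ = (-16.1711·0.114554 − 0.105820·-18.1) / 0.008734 = 0.062878/0.008734 ≈ 7.2.

μ₀ = 7.2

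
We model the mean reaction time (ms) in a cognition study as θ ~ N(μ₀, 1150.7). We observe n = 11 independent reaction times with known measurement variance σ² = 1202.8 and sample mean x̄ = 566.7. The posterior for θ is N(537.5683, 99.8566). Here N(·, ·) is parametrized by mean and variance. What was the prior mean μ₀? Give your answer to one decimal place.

μ₀ = 231.0

The posterior mean is a precision-weighted average: μ_n = (τ₀μ₀ + τ_data·x̄)/(τ₀+τ_data), with τ₀=1/σ₀² and τ_data=n/σ².
Here τ₀ = 1/1150.7 = 0.000869 and τ_data = 11/1202.8 = 0.009145, so τ_n = 0.010014.
Rearranging for μ₀: μ₀ = (μ_n·τ_n − τ_data·x̄)/τ₀ = (537.5683·0.010014 − 0.009145·566.7) / 0.000869 = 0.200737/0.000869 ≈ 231.0.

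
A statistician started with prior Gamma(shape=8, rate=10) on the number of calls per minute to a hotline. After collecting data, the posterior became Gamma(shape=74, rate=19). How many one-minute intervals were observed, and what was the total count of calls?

n = 9 one-minute intervals with total 66 calls

Gamma–Poisson conjugacy: posterior shape = α + Σxᵢ, posterior rate = β + n.
Matching: Σxᵢ = 74 − 8 = 66 and n = 19 − 10 = 9.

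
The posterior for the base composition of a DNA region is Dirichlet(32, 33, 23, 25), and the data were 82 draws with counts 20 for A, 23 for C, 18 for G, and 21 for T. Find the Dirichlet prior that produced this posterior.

For a Dirichlet(α) prior with multinomial counts c, the posterior is Dirichlet(α + c) componentwise.
Subtract each count from the matching posterior parameter: 32−20=12, 33−23=10, 23−18=5, 25−21=4.

Dirichlet(12, 10, 5, 4)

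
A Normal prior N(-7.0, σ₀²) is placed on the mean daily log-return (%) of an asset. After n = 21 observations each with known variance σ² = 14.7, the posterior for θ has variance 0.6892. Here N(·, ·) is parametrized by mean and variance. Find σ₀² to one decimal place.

σ₀² = 44.7

For the Normal–Normal model with known σ², precisions add: τ_n = τ₀ + n/σ².
So 1/σ₀² = 1/0.6892 − 21/14.7 = 1.450958 − 1.428571 = 0.022387.
Hence σ₀² = 1/0.022387 ≈ 44.7.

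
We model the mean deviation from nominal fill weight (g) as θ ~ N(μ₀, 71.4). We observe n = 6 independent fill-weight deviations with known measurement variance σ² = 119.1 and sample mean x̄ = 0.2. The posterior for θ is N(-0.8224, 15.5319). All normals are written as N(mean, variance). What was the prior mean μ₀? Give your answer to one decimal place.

With known observation variance, the Normal–Normal posterior has precision τ_n = τ₀ + n/σ² and mean μ_n = (τ₀μ₀ + (n/σ²)x̄)/τ_n.
Here τ₀ = 1/71.4 = 0.014006 and τ_data = 6/119.1 = 0.050378, so τ_n = 0.064384.
Rearranging for μ₀: μ₀ = (μ_n·τ_n − τ_data·x̄)/τ₀ = (-0.8224·0.064384 − 0.050378·0.2) / 0.014006 = -0.063025/0.014006 ≈ -4.5.

μ₀ = -4.5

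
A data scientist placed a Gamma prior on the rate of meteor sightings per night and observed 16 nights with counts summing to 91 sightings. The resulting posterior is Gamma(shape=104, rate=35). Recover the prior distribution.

A Gamma(α, β) prior (rate parametrization) on a Poisson rate with n observations summing to S gives posterior Gamma(α+S, β+n).
So α = 104 − 91 = 13 and β = 35 − 16 = 19.

Gamma(shape=13, rate=19)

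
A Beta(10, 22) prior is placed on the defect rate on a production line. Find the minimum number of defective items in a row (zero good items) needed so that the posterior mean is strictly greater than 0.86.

k = 126

After k defective items and 0 good items the posterior is Beta(10+k, 22), with mean (10+k)/(10+22+k).
Set (10+k)/(32+k) > 0.86 and solve: k > (0.86·32 − 10)/(1 − 0.86) = 125.143.
The smallest integer exceeding 125.143 is 126.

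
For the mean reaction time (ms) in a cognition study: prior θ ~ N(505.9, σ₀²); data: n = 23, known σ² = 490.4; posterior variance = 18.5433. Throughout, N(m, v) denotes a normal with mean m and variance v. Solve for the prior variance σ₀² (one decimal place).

Posterior precision equals prior precision plus data precision: 1/σ_n² = 1/σ₀² + n/σ².
So 1/σ₀² = 1/18.5433 − 23/490.4 = 0.053928 − 0.046900 = 0.007028.
Hence σ₀² = 1/0.007028 ≈ 142.3.

σ₀² = 142.3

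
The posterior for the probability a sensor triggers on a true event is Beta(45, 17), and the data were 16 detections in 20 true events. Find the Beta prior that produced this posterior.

Beta(29, 13)

Under Beta–binomial conjugacy the posterior parameters are (α+s, β+f).
Subtract the data counts: 45−16=29, 17−4=13.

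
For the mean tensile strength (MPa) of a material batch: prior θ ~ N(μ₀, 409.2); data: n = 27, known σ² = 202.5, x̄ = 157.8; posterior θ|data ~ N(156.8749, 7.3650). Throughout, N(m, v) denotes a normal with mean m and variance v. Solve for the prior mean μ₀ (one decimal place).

The posterior mean is a precision-weighted average: μ_n = (τ₀μ₀ + τ_data·x̄)/(τ₀+τ_data), with τ₀=1/σ₀² and τ_data=n/σ².
Here τ₀ = 1/409.2 = 0.002444 and τ_data = 27/202.5 = 0.133333, so τ_n = 0.135777.
Rearranging for μ₀: μ₀ = (μ_n·τ_n − τ_data·x̄)/τ₀ = (156.8749·0.135777 − 0.133333·157.8) / 0.002444 = 0.260056/0.002444 ≈ 106.4.

μ₀ = 106.4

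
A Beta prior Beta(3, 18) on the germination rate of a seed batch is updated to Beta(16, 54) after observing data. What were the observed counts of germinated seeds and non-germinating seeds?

A Beta(α, β) prior with s successes and f failures in binomial data gives a Beta(α+s, β+f) posterior.
So s = 16 − 3 = 13 and f = 54 − 18 = 36.

13 germinated seeds and 36 non-germinating seeds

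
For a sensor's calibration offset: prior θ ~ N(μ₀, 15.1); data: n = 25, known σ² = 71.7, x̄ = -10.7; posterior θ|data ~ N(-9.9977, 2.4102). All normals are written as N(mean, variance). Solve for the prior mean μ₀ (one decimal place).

μ₀ = -6.3

With known observation variance, the Normal–Normal posterior has precision τ_n = τ₀ + n/σ² and mean μ_n = (τ₀μ₀ + (n/σ²)x̄)/τ_n.
Here τ₀ = 1/15.1 = 0.066225 and τ_data = 25/71.7 = 0.348675, so τ_n = 0.414900.
Rearranging for μ₀: μ₀ = (μ_n·τ_n − τ_data·x̄)/τ₀ = (-9.9977·0.414900 − 0.348675·-10.7) / 0.066225 = -0.417223/0.066225 ≈ -6.3.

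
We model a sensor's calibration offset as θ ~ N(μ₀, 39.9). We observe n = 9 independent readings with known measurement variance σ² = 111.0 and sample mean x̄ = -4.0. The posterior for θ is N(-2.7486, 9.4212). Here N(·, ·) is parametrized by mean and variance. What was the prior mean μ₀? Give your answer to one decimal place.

The posterior mean is a precision-weighted average: μ_n = (τ₀μ₀ + τ_data·x̄)/(τ₀+τ_data), with τ₀=1/σ₀² and τ_data=n/σ².
Here τ₀ = 1/39.9 = 0.025063 and τ_data = 9/111.0 = 0.081081, so τ_n = 0.106144.
Rearranging for μ₀: μ₀ = (μ_n·τ_n − τ_data·x̄)/τ₀ = (-2.7486·0.106144 − 0.081081·-4.0) / 0.025063 = 0.032577/0.025063 ≈ 1.3.

μ₀ = 1.3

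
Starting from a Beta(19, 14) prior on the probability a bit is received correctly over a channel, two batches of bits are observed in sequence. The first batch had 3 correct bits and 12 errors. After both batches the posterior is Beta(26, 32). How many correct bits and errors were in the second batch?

Because Beta–binomial updating is additive in the counts, the combined data contributed (α_post−α_prior, β_post−β_prior) successes and failures.
Total across both batches: 26−19=7 correct bits, 32−14=18 errors.
Subtract the first batch: 7−3=4 correct bits and 18−12=6 errors.

4 correct bits and 6 errors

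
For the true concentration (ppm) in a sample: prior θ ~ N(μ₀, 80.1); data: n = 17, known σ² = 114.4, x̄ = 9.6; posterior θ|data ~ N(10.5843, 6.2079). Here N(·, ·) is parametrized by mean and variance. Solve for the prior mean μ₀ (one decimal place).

With known observation variance, the Normal–Normal posterior has precision τ_n = τ₀ + n/σ² and mean μ_n = (τ₀μ₀ + (n/σ²)x̄)/τ_n.
Here τ₀ = 1/80.1 = 0.012484 and τ_data = 17/114.4 = 0.148601, so τ_n = 0.161085.
Rearranging for μ₀: μ₀ = (μ_n·τ_n − τ_data·x̄)/τ₀ = (10.5843·0.161085 − 0.148601·9.6) / 0.012484 = 0.278402/0.012484 ≈ 22.3.

μ₀ = 22.3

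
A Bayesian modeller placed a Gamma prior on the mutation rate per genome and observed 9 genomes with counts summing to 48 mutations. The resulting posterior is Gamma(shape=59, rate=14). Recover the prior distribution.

Gamma–Poisson conjugacy: posterior shape = α + Σxᵢ, posterior rate = β + n.
So α = 59 − 48 = 11 and β = 14 − 9 = 5.

Gamma(shape=11, rate=5)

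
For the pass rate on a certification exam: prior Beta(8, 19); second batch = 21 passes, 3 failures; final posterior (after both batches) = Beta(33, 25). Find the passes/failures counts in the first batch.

4 passes and 3 failures

Because Beta–binomial updating is additive in the counts, the combined data contributed (α_post−α_prior, β_post−β_prior) successes and failures.
Total across both batches: 33−8=25 passes, 25−19=6 failures.
Subtract the second batch: 25−21=4 passes and 6−3=3 failures.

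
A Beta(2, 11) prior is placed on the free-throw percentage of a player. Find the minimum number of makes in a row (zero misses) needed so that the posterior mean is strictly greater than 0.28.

k = 3

After k makes and 0 misses the posterior is Beta(2+k, 11), with mean (2+k)/(2+11+k).
Set (2+k)/(13+k) > 0.28 and solve: k > (0.28·13 − 2)/(1 − 0.28) = 2.278.
The smallest integer exceeding 2.278 is 3, and checking k=3: (5)/(16) = 0.3125 > 0.28.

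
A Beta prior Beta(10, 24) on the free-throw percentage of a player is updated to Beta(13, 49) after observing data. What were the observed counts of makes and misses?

3 makes and 25 misses

A Beta(a, b) prior with s successes and f failures in binomial data gives a Beta(a+s, b+f) posterior.
So s = 13 − 10 = 3 and f = 49 − 24 = 25.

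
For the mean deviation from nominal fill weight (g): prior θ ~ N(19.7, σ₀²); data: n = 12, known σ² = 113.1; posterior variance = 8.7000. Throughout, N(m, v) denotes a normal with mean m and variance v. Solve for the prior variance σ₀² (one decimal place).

Posterior precision equals prior precision plus data precision: 1/σ_n² = 1/σ₀² + n/σ².
So 1/σ₀² = 1/8.7000 − 12/113.1 = 0.114943 − 0.106101 = 0.008842.
Hence σ₀² = 1/0.008842 ≈ 113.1.

σ₀² = 113.1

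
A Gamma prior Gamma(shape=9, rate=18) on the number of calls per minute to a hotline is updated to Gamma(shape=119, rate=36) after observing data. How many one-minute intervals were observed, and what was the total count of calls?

A Gamma(α, β) prior (rate parametrization) on a Poisson rate with n observations summing to S gives posterior Gamma(α+S, β+n).
Matching: Σxᵢ = 119 − 9 = 110 and n = 36 − 18 = 18.

n = 18 one-minute intervals with total 110 calls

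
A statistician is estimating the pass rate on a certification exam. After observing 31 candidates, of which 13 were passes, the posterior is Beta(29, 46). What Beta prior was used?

Beta(16, 28)

Beta is conjugate to the binomial likelihood: posterior = Beta(α+s, β+f).
So α = 29 − 13 = 16 and β = 46 − 18 = 28.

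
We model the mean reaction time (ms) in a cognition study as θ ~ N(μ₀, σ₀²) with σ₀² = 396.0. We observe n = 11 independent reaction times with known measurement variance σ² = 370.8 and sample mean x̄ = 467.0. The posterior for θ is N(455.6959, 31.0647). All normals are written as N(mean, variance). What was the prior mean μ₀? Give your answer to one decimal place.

With known observation variance, the Normal–Normal posterior has precision τ_n = τ₀ + n/σ² and mean μ_n = (τ₀μ₀ + (n/σ²)x̄)/τ_n.
Here τ₀ = 1/396.0 = 0.002525 and τ_data = 11/370.8 = 0.029666, so τ_n = 0.032191.
Rearranging for μ₀: μ₀ = (μ_n·τ_n − τ_data·x̄)/τ₀ = (455.6959·0.032191 − 0.029666·467.0) / 0.002525 = 0.815285/0.002525 ≈ 322.9.

μ₀ = 322.9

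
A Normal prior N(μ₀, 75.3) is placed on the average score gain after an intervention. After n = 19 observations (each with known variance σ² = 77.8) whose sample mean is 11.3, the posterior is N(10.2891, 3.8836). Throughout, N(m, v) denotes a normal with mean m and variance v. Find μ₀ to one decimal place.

With known observation variance, the Normal–Normal posterior has precision τ_n = τ₀ + n/σ² and mean μ_n = (τ₀μ₀ + (n/σ²)x̄)/τ_n.
Here τ₀ = 1/75.3 = 0.013280 and τ_data = 19/77.8 = 0.244216, so τ_n = 0.257496.
Rearranging for μ₀: μ₀ = (μ_n·τ_n − τ_data·x̄)/τ₀ = (10.2891·0.257496 − 0.244216·11.3) / 0.013280 = -0.110239/0.013280 ≈ -8.3.

μ₀ = -8.3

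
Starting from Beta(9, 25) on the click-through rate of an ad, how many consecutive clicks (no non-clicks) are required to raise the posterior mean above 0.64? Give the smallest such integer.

k = 36

After k clicks and 0 non-clicks the posterior is Beta(9+k, 25), with mean (9+k)/(9+25+k).
Set (9+k)/(34+k) > 0.64 and solve: k > (0.64·34 − 9)/(1 − 0.64) = 35.444.
The smallest integer exceeding 35.444 is 36, and checking k=36: (45)/(70) = 0.6429 > 0.64.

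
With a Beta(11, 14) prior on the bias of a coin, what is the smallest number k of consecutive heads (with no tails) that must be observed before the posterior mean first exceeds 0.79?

k = 42

After k heads and 0 tails the posterior is Beta(11+k, 14), with mean (11+k)/(11+14+k).
Set (11+k)/(25+k) > 0.79 and solve: k > (0.79·25 − 11)/(1 − 0.79) = 41.667.
The smallest integer exceeding 41.667 is 42.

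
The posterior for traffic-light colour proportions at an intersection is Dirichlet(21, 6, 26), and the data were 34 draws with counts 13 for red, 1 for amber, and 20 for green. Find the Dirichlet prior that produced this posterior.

Dirichlet(8, 5, 6)

For a Dirichlet(α) prior with multinomial counts c, the posterior is Dirichlet(α + c) componentwise.
Subtract each count from the matching posterior parameter: 21−13=8, 6−1=5, 26−20=6.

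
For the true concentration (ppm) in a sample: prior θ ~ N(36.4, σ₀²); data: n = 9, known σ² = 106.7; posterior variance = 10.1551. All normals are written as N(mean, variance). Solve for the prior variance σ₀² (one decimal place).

σ₀² = 70.8

For the Normal–Normal model with known σ², precisions add: τ_n = τ₀ + n/σ².
So 1/σ₀² = 1/10.1551 − 9/106.7 = 0.098473 − 0.084349 = 0.014124.
Hence σ₀² = 1/0.014124 ≈ 70.8.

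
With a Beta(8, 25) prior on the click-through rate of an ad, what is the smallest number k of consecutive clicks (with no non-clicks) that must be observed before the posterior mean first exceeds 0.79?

After k clicks and 0 non-clicks the posterior is Beta(8+k, 25), with mean (8+k)/(8+25+k).
Set (8+k)/(33+k) > 0.79 and solve: k > (0.79·33 − 8)/(1 − 0.79) = 86.048.
The smallest integer exceeding 86.048 is 87.

k = 87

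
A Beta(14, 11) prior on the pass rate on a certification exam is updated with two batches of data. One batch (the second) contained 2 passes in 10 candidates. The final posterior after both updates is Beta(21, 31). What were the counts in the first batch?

Because Beta–binomial updating is additive in the counts, the combined data contributed (α_post−α_prior, β_post−β_prior) successes and failures.
Total across both batches: 21−14=7 passes, 31−11=20 failures.
Subtract the second batch: 7−2=5 passes and 20−8=12 failures.

5 passes and 12 failures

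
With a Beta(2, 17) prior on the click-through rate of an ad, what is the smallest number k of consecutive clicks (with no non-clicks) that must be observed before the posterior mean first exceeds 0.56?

k = 20

After k clicks and 0 non-clicks the posterior is Beta(2+k, 17), with mean (2+k)/(2+17+k).
Set (2+k)/(19+k) > 0.56 and solve: k > (0.56·19 − 2)/(1 − 0.56) = 19.636.
The smallest integer exceeding 19.636 is 20.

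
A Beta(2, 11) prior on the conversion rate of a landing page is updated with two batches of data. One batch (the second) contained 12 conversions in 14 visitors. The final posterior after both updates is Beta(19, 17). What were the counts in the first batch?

5 conversions and 4 bounces

Sequential conjugate updates are equivalent to a single update on the pooled data, so total successes = posterior α − prior α and total failures = posterior β − prior β.
Total across both batches: 19−2=17 conversions, 17−11=6 bounces.
Subtract the second batch: 17−12=5 conversions and 6−2=4 bounces.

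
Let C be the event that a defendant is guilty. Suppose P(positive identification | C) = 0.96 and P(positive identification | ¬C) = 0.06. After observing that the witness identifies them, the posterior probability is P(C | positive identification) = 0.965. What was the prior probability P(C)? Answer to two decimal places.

In odds form, posterior odds = prior odds × likelihood ratio, so prior odds = posterior odds ÷ LR.
Posterior odds = 0.965/(1−0.965) = 27.5714. LR = 0.96/0.06 = 16.0000.
Prior odds = 27.5714/16.0000 = 1.7232, so P(C) = 1.7232/(1+1.7232) ≈ 0.63.

P(C) = 0.63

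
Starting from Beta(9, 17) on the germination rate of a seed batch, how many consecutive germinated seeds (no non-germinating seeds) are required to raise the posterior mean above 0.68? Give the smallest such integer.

k = 28

After k germinated seeds and 0 non-germinating seeds the posterior is Beta(9+k, 17), with mean (9+k)/(9+17+k).
Set (9+k)/(26+k) > 0.68 and solve: k > (0.68·26 − 9)/(1 − 0.68) = 27.125.
The smallest integer exceeding 27.125 is 28.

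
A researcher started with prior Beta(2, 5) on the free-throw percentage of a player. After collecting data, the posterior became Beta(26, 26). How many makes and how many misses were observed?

Beta is conjugate to the binomial likelihood: posterior = Beta(a+s, b+f).
So s = 26 − 2 = 24 and f = 26 − 5 = 21.

24 makes and 21 misses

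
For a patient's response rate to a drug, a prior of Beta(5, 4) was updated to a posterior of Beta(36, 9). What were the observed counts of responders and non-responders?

Under Beta–binomial conjugacy the posterior parameters are (α+s, β+f).
Match parameters: s=36−5=31, f=9−4=5.

31 responders and 5 non-responders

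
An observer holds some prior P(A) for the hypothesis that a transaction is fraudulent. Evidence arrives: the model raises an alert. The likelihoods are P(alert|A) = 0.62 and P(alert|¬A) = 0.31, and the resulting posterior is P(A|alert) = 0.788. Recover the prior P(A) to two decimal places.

In odds form, posterior odds = prior odds × likelihood ratio, so prior odds = posterior odds ÷ LR.
Posterior odds = 0.788/(1−0.788) = 3.7170. LR = 0.62/0.31 = 2.0000.
Prior odds = 3.7170/2.0000 = 1.8585, so P(A) = 1.8585/(1+1.8585) ≈ 0.65.

P(A) = 0.65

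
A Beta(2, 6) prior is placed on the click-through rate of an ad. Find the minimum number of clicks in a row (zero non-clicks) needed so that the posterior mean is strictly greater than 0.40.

k = 3

After k clicks and 0 non-clicks the posterior is Beta(2+k, 6), with mean (2+k)/(2+6+k).
Set (2+k)/(8+k) > 0.40 and solve: k > (0.40·8 − 2)/(1 − 0.40) = 2.000.
The smallest integer exceeding 2.000 is 3, and checking k=3: (5)/(11) = 0.4545 > 0.40.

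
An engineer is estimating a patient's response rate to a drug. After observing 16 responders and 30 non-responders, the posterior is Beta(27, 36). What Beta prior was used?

Beta(11, 6)

Under Beta–binomial conjugacy the posterior parameters are (α+s, β+f).
Subtract the data counts: 27−16=11, 36−30=6.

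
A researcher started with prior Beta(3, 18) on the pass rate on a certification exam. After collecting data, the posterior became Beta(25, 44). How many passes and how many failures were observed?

22 passes and 26 failures

Under Beta–binomial conjugacy the posterior parameters are (α+s, β+f).
Match parameters: s=25−3=22, f=44−18=26.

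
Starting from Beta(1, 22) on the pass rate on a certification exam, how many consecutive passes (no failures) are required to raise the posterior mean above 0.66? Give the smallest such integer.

k = 42

After k passes and 0 failures the posterior is Beta(1+k, 22), with mean (1+k)/(1+22+k).
Set (1+k)/(23+k) > 0.66 and solve: k > (0.66·23 − 1)/(1 − 0.66) = 41.706.
The smallest integer exceeding 41.706 is 42, and checking k=42: (43)/(65) = 0.6615 > 0.66.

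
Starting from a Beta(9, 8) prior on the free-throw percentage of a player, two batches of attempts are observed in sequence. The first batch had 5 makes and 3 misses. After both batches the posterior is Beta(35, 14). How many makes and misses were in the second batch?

Because Beta–binomial updating is additive in the counts, the combined data contributed (α_post−α_prior, β_post−β_prior) successes and failures.
Total across both batches: 35−9=26 makes, 14−8=6 misses.
Subtract the first batch: 26−5=21 makes and 6−3=3 misses.

21 makes and 3 misses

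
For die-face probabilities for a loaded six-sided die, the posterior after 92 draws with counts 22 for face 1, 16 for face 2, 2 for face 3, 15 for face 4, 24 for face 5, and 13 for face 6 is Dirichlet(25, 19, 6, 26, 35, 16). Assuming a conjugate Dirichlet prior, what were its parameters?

For a Dirichlet(α) prior with multinomial counts c, the posterior is Dirichlet(α + c) componentwise.
Subtract each count from the matching posterior parameter: 25−22=3, 19−16=3, 6−2=4, 26−15=11, 35−24=11, 16−13=3.

Dirichlet(3, 3, 4, 11, 11, 3)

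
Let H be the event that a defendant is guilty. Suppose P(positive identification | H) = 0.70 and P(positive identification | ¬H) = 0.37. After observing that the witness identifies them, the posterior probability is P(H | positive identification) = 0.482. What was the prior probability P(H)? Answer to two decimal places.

P(H) = 0.33

Bayes' rule in odds form gives O(H|E) = O(H)·[P(E|H)/P(E|¬H)], hence O(H) = O(H|E)/LR.
Posterior odds = 0.482/(1−0.482) = 0.9305. LR = 0.70/0.37 = 1.8919.
Prior odds = 0.9305/1.8919 = 0.4918, so P(H) = 0.4918/(1+0.4918) ≈ 0.33.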